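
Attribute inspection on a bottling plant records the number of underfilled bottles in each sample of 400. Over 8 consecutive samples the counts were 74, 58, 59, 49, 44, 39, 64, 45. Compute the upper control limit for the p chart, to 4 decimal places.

0.1863

p̄ = Σdᵢ / (k·n) = 432 / (8 × 400) = 0.13500
UCL = p̄ + 3·√(p̄(1−p̄)/n) = 0.13500 + 3 × √(0.13500×0.86500/400) = 0.13500 + 3 × 0.01709 = 0.18626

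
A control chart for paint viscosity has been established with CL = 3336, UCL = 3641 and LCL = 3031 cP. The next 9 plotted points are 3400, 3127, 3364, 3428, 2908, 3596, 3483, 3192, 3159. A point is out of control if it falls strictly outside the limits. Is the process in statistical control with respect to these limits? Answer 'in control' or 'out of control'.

Compare each point to [3031, 3641]: sample 5 = 2908 < LCL.

out of control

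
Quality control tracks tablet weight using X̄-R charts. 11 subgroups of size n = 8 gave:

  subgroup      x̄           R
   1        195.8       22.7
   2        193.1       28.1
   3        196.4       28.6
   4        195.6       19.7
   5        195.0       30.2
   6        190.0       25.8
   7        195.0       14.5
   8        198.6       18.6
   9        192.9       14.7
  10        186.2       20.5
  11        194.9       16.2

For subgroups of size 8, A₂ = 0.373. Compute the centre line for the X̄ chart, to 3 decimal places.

X̄̄ = (195.8 + 193.1 + 196.4 + 195.6 + 195.0 + 190.0 + 195.0 + 198.6 + 192.9 + 186.2 + 194.9) / 11 = 2133.5000 / 11 = 193.9545
CL = X̄̄ = 193.9545

193.955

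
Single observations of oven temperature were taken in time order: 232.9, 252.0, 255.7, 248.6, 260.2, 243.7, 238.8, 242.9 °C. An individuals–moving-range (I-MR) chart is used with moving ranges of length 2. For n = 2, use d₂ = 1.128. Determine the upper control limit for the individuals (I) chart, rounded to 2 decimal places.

X̄ = (232.9 + 252.0 + 255.7 + 248.6 + 260.2 + 243.7 + 238.8 + 242.9) / 8 = 246.8500
Moving ranges: 19.1, 3.7, 7.1, 11.6, 16.5, 4.9, 4.1; M̄R̄ = 67.0000 / 7 = 9.5714
UCL = X̄ + 3·M̄R̄/d₂ = 246.8500 + 3 × 9.5714 / 1.128 = 272.3059

272.31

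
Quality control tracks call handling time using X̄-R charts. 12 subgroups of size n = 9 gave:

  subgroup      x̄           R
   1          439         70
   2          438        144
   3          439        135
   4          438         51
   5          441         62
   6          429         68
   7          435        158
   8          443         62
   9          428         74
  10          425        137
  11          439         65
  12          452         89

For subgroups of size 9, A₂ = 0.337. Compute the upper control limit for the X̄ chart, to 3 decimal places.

468.480

X̄̄ = (439 + 438 + 439 + 438 + 441 + 429 + 435 + 443 + 428 + 425 + 439 + 452) / 12 = 5246.0000 / 12 = 437.1667
R̄ = (70 + 144 + 135 + 51 + 62 + 68 + 158 + 62 + 74 + 137 + 65 + 89) / 12 = 1115.0000 / 12 = 92.9167
UCL = X̄̄ + A₂·R̄ = 437.1667 + 0.337 × 92.9167 = 468.4796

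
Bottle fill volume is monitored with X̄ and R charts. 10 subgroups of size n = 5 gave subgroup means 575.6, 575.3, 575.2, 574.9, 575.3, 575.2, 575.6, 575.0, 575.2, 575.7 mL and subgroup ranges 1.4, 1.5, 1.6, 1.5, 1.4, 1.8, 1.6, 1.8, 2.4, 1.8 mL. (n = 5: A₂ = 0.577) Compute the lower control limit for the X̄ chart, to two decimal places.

X̄̄ = (575.6 + 575.3 + 575.2 + 574.9 + 575.3 + 575.2 + 575.6 + 575.0 + 575.2 + 575.7) / 10 = 5753.0000 / 10 = 575.3000
R̄ = (1.4 + 1.5 + 1.6 + 1.5 + 1.4 + 1.8 + 1.6 + 1.8 + 2.4 + 1.8) / 10 = 16.8000 / 10 = 1.6800
LCL = X̄̄ − A₂·R̄ = 575.3000 − 0.577 × 1.6800 = 574.3306

574.33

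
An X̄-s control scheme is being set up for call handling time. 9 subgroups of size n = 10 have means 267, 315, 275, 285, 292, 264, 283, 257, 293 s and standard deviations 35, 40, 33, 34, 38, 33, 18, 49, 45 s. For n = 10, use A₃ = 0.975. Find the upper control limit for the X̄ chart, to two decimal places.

316.43

X̄̄ = (267 + 315 + 275 + 285 + 292 + 264 + 283 + 257 + 293) / 9 = 281.2222
s̄ = (35 + 40 + 33 + 34 + 38 + 33 + 18 + 49 + 45) / 9 = 36.1111
UCL = X̄̄ + A₃·s̄ = 281.2222 + 0.975 × 36.1111 = 316.4306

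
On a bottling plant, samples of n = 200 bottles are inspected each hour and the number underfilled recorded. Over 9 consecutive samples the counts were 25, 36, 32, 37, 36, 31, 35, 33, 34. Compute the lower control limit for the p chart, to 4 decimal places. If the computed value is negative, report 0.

0.0872

p̄ = Σdᵢ / (k·n) = 299 / (9 × 200) = 0.16611
LCL = p̄ − 3·√(p̄(1−p̄)/n) = 0.16611 − 3 × 0.02632 = 0.08716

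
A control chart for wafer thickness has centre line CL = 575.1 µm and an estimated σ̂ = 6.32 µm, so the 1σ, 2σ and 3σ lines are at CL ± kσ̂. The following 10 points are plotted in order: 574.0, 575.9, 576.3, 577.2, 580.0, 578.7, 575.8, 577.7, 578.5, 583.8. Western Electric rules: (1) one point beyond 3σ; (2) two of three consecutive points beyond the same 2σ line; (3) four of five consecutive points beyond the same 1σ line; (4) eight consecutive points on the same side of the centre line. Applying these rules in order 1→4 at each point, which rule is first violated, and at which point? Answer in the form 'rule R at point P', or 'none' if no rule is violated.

rule 4 at point 9

Zone of each point (C = within 1σ̂, B = 1σ̂–2σ̂, A = 2σ̂–3σ̂, * = beyond 3σ̂; sign = side of CL): 1:-C, 2:+C, 3:+C, 4:+C, 5:+C, 6:+C, 7:+C, 8:+C, 9:+C, 10:+B
Rule 4 (eight consecutive points on the same side of the centre line) is satisfied at point 9.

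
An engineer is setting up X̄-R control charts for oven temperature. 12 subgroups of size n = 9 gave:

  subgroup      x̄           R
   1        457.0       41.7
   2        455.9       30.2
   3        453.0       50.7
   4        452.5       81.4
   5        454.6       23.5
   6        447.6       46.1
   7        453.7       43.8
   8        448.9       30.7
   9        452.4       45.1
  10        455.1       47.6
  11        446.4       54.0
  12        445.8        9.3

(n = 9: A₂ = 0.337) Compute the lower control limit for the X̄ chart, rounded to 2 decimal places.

437.75

X̄̄ = (457.0 + 455.9 + 453.0 + 452.5 + 454.6 + 447.6 + 453.7 + 448.9 + 452.4 + 455.1 + 446.4 + 445.8) / 12 = 5422.9000 / 12 = 451.9083
R̄ = (41.7 + 30.2 + 50.7 + 81.4 + 23.5 + 46.1 + 43.8 + 30.7 + 45.1 + 47.6 + 54.0 + 9.3) / 12 = 504.1000 / 12 = 42.0083
LCL = X̄̄ − A₂·R̄ = 451.9083 − 0.337 × 42.0083 = 437.7515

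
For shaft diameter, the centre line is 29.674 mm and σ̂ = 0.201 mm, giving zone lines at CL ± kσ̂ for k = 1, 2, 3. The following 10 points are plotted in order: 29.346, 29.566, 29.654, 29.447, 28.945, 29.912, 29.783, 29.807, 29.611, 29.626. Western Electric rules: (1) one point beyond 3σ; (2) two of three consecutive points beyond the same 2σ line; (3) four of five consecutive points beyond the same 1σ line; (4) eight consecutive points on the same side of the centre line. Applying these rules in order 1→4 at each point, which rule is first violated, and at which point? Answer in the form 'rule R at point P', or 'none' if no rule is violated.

rule 1 at point 5

Zone of each point (C = within 1σ̂, B = 1σ̂–2σ̂, A = 2σ̂–3σ̂, * = beyond 3σ̂; sign = side of CL): 1:-B, 2:-C, 3:-C, 4:-B, 5:-*, 6:+B, 7:+C, 8:+C, 9:-C, 10:-C
Rule 1 (one point beyond the 3σ limits) is satisfied at point 5.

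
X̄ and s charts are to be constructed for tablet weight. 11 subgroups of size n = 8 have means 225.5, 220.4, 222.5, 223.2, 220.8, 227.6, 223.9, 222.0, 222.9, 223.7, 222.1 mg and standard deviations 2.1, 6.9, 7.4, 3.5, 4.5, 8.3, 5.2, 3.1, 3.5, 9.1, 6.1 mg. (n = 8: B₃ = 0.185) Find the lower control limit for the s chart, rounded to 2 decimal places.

1.00

s̄ = (2.1 + 6.9 + 7.4 + 3.5 + 4.5 + 8.3 + 5.2 + 3.1 + 3.5 + 9.1 + 6.1) / 11 = 5.4273
LCL_s = B₃·s̄ = 0.185 × 5.4273 = 1.0040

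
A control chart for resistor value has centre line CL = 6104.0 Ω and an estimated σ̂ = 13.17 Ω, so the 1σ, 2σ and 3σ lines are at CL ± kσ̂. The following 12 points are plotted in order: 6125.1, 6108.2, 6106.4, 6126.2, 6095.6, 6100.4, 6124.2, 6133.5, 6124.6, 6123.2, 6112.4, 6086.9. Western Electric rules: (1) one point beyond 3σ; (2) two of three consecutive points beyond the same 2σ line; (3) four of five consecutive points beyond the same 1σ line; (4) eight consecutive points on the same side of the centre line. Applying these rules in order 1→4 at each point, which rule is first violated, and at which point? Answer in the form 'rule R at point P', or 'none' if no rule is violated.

rule 3 at point 10

Zone of each point (C = within 1σ̂, B = 1σ̂–2σ̂, A = 2σ̂–3σ̂, * = beyond 3σ̂; sign = side of CL): 1:+B, 2:+C, 3:+C, 4:+B, 5:-C, 6:-C, 7:+B, 8:+A, 9:+B, 10:+B, 11:+C, 12:-B
Rule 3 (four of five consecutive points beyond the same 1σ limit) is satisfied at point 10.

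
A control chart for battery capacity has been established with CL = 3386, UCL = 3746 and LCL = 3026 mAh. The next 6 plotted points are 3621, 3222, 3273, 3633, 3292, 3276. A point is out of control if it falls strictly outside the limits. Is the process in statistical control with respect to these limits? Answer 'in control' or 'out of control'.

All 6 points lie within [3026, 3746].

in control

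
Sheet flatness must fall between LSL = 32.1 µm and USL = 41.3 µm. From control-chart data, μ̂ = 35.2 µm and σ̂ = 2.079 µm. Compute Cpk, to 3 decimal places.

Cpu = (USL − μ̂) / (3σ̂) = (41.3 − 35.2) / (3 × 2.079) = 0.9780; Cpl = (μ̂ − LSL) / (3σ̂) = (35.2 − 32.1) / (3 × 2.079) = 0.4970; Cpk = min(Cpu, Cpl) = 0.4970

0.497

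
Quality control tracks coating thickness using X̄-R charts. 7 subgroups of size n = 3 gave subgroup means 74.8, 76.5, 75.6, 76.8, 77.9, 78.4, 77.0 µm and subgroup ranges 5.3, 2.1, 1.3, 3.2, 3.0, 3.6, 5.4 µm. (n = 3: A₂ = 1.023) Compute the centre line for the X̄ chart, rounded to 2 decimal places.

X̄̄ = (74.8 + 76.5 + 75.6 + 76.8 + 77.9 + 78.4 + 77.0) / 7 = 537.0000 / 7 = 76.7143
CL = X̄̄ = 76.7143

76.71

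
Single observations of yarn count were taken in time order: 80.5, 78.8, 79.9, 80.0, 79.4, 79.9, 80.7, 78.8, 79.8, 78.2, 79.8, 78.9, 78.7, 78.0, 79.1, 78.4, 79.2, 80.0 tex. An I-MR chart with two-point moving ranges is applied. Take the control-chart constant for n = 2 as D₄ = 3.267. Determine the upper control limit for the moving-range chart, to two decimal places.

Moving ranges: 1.7, 1.1, 0.1, 0.6, 0.5, 0.8, 1.9, 1.0, 1.6, 1.6, 0.9, 0.2, 0.7, 1.1, 0.7, 0.8, 0.8; M̄R̄ = 16.1000 / 17 = 0.9471
UCL_MR = D₄·M̄R̄ = 3.267 × 0.9471 = 3.0940

3.09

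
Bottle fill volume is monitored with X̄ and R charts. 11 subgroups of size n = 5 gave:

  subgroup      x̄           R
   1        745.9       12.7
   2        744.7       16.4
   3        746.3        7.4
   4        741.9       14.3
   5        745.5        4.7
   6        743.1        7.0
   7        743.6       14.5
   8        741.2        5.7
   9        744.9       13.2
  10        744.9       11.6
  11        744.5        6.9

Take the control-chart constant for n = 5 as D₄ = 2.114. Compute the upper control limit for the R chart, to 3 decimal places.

21.986

R̄ = (12.7 + 16.4 + 7.4 + 14.3 + 4.7 + 7.0 + 14.5 + 5.7 + 13.2 + 11.6 + 6.9) / 11 = 114.4000 / 11 = 10.4000
UCL_R = D₄·R̄ = 2.114 × 10.4000 = 21.9856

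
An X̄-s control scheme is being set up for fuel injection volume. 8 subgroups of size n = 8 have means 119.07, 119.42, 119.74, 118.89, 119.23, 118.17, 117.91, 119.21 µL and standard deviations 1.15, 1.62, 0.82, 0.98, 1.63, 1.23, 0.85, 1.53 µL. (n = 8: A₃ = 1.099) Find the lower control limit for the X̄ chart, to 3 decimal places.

117.607

X̄̄ = (119.07 + 119.42 + 119.74 + 118.89 + 119.23 + 118.17 + 117.91 + 119.21) / 8 = 118.9550
s̄ = (1.15 + 1.62 + 0.82 + 0.98 + 1.63 + 1.23 + 0.85 + 1.53) / 8 = 1.2263
LCL = X̄̄ − A₃·s̄ = 118.9550 − 1.099 × 1.2263 = 117.6074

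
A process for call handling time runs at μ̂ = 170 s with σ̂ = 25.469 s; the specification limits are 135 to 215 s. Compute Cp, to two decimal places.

0.52

Cp = (USL − LSL) / (6σ̂) = (215 − 135) / (6 × 25.469) = 80.0000 / 152.8140 = 0.5235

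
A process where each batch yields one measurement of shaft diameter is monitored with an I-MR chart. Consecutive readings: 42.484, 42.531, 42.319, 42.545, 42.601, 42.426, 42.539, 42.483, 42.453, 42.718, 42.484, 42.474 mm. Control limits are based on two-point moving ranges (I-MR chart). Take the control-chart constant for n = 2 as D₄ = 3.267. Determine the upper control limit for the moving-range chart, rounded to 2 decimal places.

0.42

Moving ranges: 0.047, 0.212, 0.226, 0.056, 0.175, 0.113, 0.056, 0.030, 0.265, 0.234, 0.010; M̄R̄ = 1.4240 / 11 = 0.1295
UCL_MR = D₄·M̄R̄ = 3.267 × 0.1295 = 0.4229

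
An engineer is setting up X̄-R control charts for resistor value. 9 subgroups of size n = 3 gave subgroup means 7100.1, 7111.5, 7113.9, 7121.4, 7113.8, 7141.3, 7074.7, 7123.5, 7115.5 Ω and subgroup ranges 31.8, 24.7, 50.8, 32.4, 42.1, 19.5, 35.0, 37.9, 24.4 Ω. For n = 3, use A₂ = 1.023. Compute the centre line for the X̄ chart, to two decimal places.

7112.86

X̄̄ = (7100.1 + 7111.5 + 7113.9 + 7121.4 + 7113.8 + 7141.3 + 7074.7 + 7123.5 + 7115.5) / 9 = 64015.7000 / 9 = 7112.8556
CL = X̄̄ = 7112.8556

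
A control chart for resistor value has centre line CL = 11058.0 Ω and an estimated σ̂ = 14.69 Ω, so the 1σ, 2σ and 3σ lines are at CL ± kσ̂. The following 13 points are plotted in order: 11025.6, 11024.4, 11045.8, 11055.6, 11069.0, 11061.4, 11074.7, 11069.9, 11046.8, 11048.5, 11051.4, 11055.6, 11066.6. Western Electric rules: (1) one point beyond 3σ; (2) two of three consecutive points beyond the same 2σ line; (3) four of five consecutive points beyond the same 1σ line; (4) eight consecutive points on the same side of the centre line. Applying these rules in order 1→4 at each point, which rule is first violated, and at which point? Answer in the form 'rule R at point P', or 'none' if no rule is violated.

Zone of each point (C = within 1σ̂, B = 1σ̂–2σ̂, A = 2σ̂–3σ̂, * = beyond 3σ̂; sign = side of CL): 1:-A, 2:-A, 3:-C, 4:-C, 5:+C, 6:+C, 7:+B, 8:+C, 9:-C, 10:-C, 11:-C, 12:-C, 13:+C
Rule 2 (two of three consecutive points beyond the same 2σ limit) is satisfied at point 2.

rule 2 at point 2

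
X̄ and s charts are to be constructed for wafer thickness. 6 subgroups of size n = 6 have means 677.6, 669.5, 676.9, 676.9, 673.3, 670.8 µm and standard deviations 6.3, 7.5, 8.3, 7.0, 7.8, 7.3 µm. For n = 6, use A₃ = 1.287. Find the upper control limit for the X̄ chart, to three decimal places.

X̄̄ = (677.6 + 669.5 + 676.9 + 676.9 + 673.3 + 670.8) / 6 = 674.1667
s̄ = (6.3 + 7.5 + 8.3 + 7.0 + 7.8 + 7.3) / 6 = 7.3667
UCL = X̄̄ + A₃·s̄ = 674.1667 + 1.287 × 7.3667 = 683.6476

683.648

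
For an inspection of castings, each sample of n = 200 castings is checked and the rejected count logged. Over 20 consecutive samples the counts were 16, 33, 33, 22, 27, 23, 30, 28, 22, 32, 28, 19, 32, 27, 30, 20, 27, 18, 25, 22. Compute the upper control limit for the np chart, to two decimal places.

p̄ = Σdᵢ / (k·n) = 514 / (20 × 200) = 0.12850
UCL = np̄ + 3·√(np̄(1−p̄)) = 25.7000 + 3 × √(25.7000×0.87150) = 25.7000 + 3 × 4.7326 = 39.8978

39.90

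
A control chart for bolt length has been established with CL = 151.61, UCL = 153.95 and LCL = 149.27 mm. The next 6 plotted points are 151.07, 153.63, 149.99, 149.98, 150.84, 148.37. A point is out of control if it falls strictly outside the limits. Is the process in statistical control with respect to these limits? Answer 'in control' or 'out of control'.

Compare each point to [149.27, 153.95]: sample 6 = 148.37 < LCL.

out of control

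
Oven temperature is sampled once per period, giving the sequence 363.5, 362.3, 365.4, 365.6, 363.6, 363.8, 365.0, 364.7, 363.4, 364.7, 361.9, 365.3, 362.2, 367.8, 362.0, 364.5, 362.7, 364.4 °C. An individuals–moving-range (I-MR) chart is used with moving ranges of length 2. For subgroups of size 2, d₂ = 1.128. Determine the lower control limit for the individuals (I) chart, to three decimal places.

358.178

X̄ = (363.5 + 362.3 + 365.4 + 365.6 + 363.6 + 363.8 + 365.0 + 364.7 + 363.4 + 364.7 + 361.9 + 365.3 + 362.2 + 367.8 + 362.0 + 364.5 + 362.7 + 364.4) / 18 = 364.0444
Moving ranges: 1.2, 3.1, 0.2, 2.0, 0.2, 1.2, 0.3, 1.3, 1.3, 2.8, 3.4, 3.1, 5.6, 5.8, 2.5, 1.8, 1.7; M̄R̄ = 37.5000 / 17 = 2.2059
LCL = X̄ − 3·M̄R̄/d₂ = 364.0444 − 3 × 2.2059 / 1.128 = 358.1777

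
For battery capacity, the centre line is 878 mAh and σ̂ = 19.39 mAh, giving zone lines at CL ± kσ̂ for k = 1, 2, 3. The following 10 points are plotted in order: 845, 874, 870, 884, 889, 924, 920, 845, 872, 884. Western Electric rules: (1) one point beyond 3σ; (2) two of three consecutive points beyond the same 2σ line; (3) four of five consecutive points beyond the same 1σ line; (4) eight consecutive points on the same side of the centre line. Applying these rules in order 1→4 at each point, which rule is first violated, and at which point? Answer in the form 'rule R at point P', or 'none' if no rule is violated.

Zone of each point (C = within 1σ̂, B = 1σ̂–2σ̂, A = 2σ̂–3σ̂, * = beyond 3σ̂; sign = side of CL): 1:-B, 2:-C, 3:-C, 4:+C, 5:+C, 6:+A, 7:+A, 8:-B, 9:-C, 10:+C
Rule 2 (two of three consecutive points beyond the same 2σ limit) is satisfied at point 7.

rule 2 at point 7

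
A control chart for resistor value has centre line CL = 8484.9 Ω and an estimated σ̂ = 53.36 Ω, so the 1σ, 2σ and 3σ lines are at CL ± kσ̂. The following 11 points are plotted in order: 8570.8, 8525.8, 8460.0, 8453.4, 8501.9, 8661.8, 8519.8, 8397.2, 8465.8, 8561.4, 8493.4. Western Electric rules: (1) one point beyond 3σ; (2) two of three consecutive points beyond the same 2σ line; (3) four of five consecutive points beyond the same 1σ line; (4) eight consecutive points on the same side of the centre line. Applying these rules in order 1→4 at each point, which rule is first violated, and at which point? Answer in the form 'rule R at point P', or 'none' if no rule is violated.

Zone of each point (C = within 1σ̂, B = 1σ̂–2σ̂, A = 2σ̂–3σ̂, * = beyond 3σ̂; sign = side of CL): 1:+B, 2:+C, 3:-C, 4:-C, 5:+C, 6:+*, 7:+C, 8:-B, 9:-C, 10:+B, 11:+C
Rule 1 (one point beyond the 3σ limits) is satisfied at point 6.

rule 1 at point 6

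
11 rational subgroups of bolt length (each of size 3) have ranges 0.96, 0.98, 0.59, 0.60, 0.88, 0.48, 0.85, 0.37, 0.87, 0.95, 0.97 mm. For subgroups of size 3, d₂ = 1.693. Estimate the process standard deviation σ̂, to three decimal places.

R̄ = (0.96 + 0.98 + 0.59 + 0.60 + 0.88 + 0.48 + 0.85 + 0.37 + 0.87 + 0.95 + 0.97) / 11 = 0.7727
σ̂ = R̄ / d₂ = 0.7727 / 1.693 = 0.4564

0.456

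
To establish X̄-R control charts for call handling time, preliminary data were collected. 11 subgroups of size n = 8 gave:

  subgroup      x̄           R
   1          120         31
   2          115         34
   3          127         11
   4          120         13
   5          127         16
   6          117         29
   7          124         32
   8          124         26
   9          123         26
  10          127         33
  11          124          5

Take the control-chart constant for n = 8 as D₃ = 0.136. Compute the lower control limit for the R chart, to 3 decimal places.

3.165

R̄ = (31 + 34 + 11 + 13 + 16 + 29 + 32 + 26 + 26 + 33 + 5) / 11 = 256.0000 / 11 = 23.2727
LCL_R = D₃·R̄ = 0.136 × 23.2727 = 3.1651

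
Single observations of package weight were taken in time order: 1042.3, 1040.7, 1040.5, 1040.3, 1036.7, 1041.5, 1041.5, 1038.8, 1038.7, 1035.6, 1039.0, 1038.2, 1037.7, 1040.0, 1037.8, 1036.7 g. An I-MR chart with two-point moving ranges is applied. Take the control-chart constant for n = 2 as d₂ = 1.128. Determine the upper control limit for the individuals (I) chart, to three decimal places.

1043.841

X̄ = (1042.3 + 1040.7 + 1040.5 + 1040.3 + 1036.7 + 1041.5 + 1041.5 + 1038.8 + 1038.7 + 1035.6 + 1039.0 + 1038.2 + 1037.7 + 1040.0 + 1037.8 + 1036.7) / 16 = 1039.1250
Moving ranges: 1.6, 0.2, 0.2, 3.6, 4.8, 0.0, 2.7, 0.1, 3.1, 3.4, 0.8, 0.5, 2.3, 2.2, 1.1; M̄R̄ = 26.6000 / 15 = 1.7733
UCL = X̄ + 3·M̄R̄/d₂ = 1039.1250 + 3 × 1.7733 / 1.128 = 1043.8413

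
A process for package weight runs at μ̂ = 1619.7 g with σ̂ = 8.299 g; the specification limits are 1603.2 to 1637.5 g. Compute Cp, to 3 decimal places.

0.689

Cp = (USL − LSL) / (6σ̂) = (1637.5 − 1603.2) / (6 × 8.299) = 34.3000 / 49.7940 = 0.6888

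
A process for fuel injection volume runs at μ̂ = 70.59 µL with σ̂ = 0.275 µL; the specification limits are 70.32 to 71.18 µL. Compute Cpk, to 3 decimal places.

Cpu = (USL − μ̂) / (3σ̂) = (71.18 − 70.59) / (3 × 0.275) = 0.7152; Cpl = (μ̂ − LSL) / (3σ̂) = (70.59 − 70.32) / (3 × 0.275) = 0.3273; Cpk = min(Cpu, Cpl) = 0.3273

0.327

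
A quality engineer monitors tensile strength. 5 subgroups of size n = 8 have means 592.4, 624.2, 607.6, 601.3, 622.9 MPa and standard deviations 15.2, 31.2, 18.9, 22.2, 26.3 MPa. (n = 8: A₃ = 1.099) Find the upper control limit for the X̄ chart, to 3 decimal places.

634.693

X̄̄ = (592.4 + 624.2 + 607.6 + 601.3 + 622.9) / 5 = 609.6800
s̄ = (15.2 + 31.2 + 18.9 + 22.2 + 26.3) / 5 = 22.7600
UCL = X̄̄ + A₃·s̄ = 609.6800 + 1.099 × 22.7600 = 634.6932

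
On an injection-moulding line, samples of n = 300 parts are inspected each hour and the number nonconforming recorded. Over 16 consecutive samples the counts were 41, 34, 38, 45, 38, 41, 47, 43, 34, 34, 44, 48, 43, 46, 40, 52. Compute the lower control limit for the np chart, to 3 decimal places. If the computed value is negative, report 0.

p̄ = Σdᵢ / (k·n) = 668 / (16 × 300) = 0.13917
LCL = np̄ − 3·√(np̄(1−p̄)) = 41.7500 − 3 × 5.9950 = 23.7651

23.765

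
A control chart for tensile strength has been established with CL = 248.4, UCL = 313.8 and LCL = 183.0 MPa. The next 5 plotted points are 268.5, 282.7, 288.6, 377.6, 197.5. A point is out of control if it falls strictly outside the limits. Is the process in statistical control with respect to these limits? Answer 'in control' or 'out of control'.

Compare each point to [183.0, 313.8]: sample 4 = 377.6 > UCL.

out of control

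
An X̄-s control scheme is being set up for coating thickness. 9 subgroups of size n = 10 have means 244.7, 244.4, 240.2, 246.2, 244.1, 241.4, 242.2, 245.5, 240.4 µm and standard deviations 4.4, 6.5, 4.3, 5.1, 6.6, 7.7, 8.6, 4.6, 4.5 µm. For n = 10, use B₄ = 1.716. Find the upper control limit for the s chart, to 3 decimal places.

s̄ = (4.4 + 6.5 + 4.3 + 5.1 + 6.6 + 7.7 + 8.6 + 4.6 + 4.5) / 9 = 5.8111
UCL_s = B₄·s̄ = 1.716 × 5.8111 = 9.9719

9.972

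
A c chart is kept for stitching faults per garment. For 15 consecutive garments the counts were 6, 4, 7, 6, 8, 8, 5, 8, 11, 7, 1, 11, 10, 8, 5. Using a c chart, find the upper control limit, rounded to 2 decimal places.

c̄ = (6 + 4 + 7 + 6 + 8 + 8 + 5 + 8 + 11 + 7 + 1 + 11 + 10 + 8 + 5) / 15 = 105 / 15 = 7.0000
UCL = c̄ + 3√c̄ = 7.0000 + 3 × √7.0000 = 7.0000 + 3 × 2.6458 = 14.9373

14.94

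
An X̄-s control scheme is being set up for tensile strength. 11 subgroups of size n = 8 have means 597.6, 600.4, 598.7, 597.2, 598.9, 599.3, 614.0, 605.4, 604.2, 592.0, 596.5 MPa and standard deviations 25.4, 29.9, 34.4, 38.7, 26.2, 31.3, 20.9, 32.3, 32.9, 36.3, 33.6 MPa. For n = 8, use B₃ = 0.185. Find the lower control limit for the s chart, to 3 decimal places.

s̄ = (25.4 + 29.9 + 34.4 + 38.7 + 26.2 + 31.3 + 20.9 + 32.3 + 32.9 + 36.3 + 33.6) / 11 = 31.0818
LCL_s = B₃·s̄ = 0.185 × 31.0818 = 5.7501

5.750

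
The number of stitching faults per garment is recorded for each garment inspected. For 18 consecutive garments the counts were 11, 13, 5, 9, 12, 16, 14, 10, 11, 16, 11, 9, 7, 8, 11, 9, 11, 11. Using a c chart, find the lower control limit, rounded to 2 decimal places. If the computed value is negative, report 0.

0.93

c̄ = (11 + 13 + 5 + 9 + 12 + 16 + 14 + 10 + 11 + 16 + 11 + 9 + 7 + 8 + 11 + 9 + 11 + 11) / 18 = 194 / 18 = 10.7778
LCL = c̄ − 3√c̄ = 10.7778 − 3 × 3.2830 = 0.9289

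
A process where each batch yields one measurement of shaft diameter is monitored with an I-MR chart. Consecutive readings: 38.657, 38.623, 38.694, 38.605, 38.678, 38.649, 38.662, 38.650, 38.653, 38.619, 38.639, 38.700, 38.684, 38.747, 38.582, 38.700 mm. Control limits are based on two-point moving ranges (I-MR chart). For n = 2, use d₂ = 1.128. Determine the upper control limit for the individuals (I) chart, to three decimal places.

X̄ = (38.657 + 38.623 + 38.694 + 38.605 + 38.678 + 38.649 + 38.662 + 38.650 + 38.653 + 38.619 + 38.639 + 38.700 + 38.684 + 38.747 + 38.582 + 38.700) / 16 = 38.6589
Moving ranges: 0.034, 0.071, 0.089, 0.073, 0.029, 0.013, 0.012, 0.003, 0.034, 0.020, 0.061, 0.016, 0.063, 0.165, 0.118; M̄R̄ = 0.8010 / 15 = 0.0534
UCL = X̄ + 3·M̄R̄/d₂ = 38.6589 + 3 × 0.0534 / 1.128 = 38.8009

38.801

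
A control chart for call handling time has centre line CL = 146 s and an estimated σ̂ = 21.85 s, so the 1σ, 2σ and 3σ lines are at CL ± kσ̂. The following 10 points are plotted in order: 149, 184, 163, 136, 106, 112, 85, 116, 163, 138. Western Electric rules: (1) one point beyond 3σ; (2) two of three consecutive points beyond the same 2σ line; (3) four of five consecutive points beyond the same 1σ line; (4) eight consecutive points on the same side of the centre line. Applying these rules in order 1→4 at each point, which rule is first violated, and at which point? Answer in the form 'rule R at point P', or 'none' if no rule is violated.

rule 3 at point 8

Zone of each point (C = within 1σ̂, B = 1σ̂–2σ̂, A = 2σ̂–3σ̂, * = beyond 3σ̂; sign = side of CL): 1:+C, 2:+B, 3:+C, 4:-C, 5:-B, 6:-B, 7:-A, 8:-B, 9:+C, 10:-C
Rule 3 (four of five consecutive points beyond the same 1σ limit) is satisfied at point 8.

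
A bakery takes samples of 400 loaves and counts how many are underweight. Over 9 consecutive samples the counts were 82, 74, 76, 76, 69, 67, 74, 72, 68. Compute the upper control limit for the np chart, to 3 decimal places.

p̄ = Σdᵢ / (k·n) = 658 / (9 × 400) = 0.18278
UCL = np̄ + 3·√(np̄(1−p̄)) = 73.1111 + 3 × √(73.1111×0.81722) = 73.1111 + 3 × 7.7297 = 96.3002

96.300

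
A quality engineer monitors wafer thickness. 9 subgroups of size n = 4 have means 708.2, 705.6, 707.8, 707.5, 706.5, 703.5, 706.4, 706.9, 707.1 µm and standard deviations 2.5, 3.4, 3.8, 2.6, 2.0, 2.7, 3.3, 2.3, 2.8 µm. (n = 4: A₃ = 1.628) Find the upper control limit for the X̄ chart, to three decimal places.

711.206

X̄̄ = (708.2 + 705.6 + 707.8 + 707.5 + 706.5 + 703.5 + 706.4 + 706.9 + 707.1) / 9 = 706.6111
s̄ = (2.5 + 3.4 + 3.8 + 2.6 + 2.0 + 2.7 + 3.3 + 2.3 + 2.8) / 9 = 2.8222
UCL = X̄̄ + A₃·s̄ = 706.6111 + 1.628 × 2.8222 = 711.2057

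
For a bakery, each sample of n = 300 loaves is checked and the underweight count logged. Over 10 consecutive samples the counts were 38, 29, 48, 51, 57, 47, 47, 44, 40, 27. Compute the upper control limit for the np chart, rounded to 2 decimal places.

p̄ = Σdᵢ / (k·n) = 428 / (10 × 300) = 0.14267
UCL = np̄ + 3·√(np̄(1−p̄)) = 42.8000 + 3 × √(42.8000×0.85733) = 42.8000 + 3 × 6.0575 = 60.9726

60.97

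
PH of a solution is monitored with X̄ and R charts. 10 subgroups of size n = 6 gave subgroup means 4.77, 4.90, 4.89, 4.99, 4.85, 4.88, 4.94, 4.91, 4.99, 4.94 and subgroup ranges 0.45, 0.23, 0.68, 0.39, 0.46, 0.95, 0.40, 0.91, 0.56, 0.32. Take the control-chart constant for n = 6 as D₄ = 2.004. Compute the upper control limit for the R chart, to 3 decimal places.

R̄ = (0.45 + 0.23 + 0.68 + 0.39 + 0.46 + 0.95 + 0.40 + 0.91 + 0.56 + 0.32) / 10 = 5.3500 / 10 = 0.5350
UCL_R = D₄·R̄ = 2.004 × 0.5350 = 1.0721

1.072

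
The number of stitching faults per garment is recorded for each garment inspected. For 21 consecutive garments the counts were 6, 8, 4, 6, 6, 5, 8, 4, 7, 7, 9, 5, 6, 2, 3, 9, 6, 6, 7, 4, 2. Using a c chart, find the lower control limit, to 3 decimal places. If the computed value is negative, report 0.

c̄ = (6 + 8 + 4 + 6 + 6 + 5 + 8 + 4 + 7 + 7 + 9 + 5 + 6 + 2 + 3 + 9 + 6 + 6 + 7 + 4 + 2) / 21 = 120 / 21 = 5.7143
LCL = c̄ − 3√c̄ = 5.7143 − 3 × 2.3905 = -1.4571 → 0 (cannot be negative)

0.000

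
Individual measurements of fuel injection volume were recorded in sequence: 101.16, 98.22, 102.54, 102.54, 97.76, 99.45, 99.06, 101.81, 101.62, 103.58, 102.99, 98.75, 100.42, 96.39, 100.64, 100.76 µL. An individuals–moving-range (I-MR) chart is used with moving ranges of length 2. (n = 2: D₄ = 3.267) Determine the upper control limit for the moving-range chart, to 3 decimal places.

7.388

Moving ranges: 2.94, 4.32, 0.00, 4.78, 1.69, 0.39, 2.75, 0.19, 1.96, 0.59, 4.24, 1.67, 4.03, 4.25, 0.12; M̄R̄ = 33.9200 / 15 = 2.2613
UCL_MR = D₄·M̄R̄ = 3.267 × 2.2613 = 7.3878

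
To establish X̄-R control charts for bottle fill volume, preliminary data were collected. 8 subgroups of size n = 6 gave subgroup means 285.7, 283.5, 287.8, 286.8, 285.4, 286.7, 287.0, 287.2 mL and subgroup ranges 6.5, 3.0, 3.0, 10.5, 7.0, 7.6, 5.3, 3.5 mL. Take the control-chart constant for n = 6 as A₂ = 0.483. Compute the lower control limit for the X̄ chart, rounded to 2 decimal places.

283.46

X̄̄ = (285.7 + 283.5 + 287.8 + 286.8 + 285.4 + 286.7 + 287.0 + 287.2) / 8 = 2290.1000 / 8 = 286.2625
R̄ = (6.5 + 3.0 + 3.0 + 10.5 + 7.0 + 7.6 + 5.3 + 3.5) / 8 = 46.4000 / 8 = 5.8000
LCL = X̄̄ − A₂·R̄ = 286.2625 − 0.483 × 5.8000 = 283.4611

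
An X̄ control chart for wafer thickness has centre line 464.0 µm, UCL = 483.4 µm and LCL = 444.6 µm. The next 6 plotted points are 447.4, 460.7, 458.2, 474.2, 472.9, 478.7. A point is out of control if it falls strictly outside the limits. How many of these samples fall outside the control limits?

All 6 points lie within [444.6, 483.4].

0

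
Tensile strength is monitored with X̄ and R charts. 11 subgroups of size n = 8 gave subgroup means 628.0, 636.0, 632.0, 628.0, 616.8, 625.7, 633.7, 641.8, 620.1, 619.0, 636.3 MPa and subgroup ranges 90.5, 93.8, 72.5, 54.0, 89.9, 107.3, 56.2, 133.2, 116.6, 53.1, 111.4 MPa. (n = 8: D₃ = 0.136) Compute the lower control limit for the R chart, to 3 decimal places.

R̄ = (90.5 + 93.8 + 72.5 + 54.0 + 89.9 + 107.3 + 56.2 + 133.2 + 116.6 + 53.1 + 111.4) / 11 = 978.5000 / 11 = 88.9545
LCL_R = D₃·R̄ = 0.136 × 88.9545 = 12.0978

12.098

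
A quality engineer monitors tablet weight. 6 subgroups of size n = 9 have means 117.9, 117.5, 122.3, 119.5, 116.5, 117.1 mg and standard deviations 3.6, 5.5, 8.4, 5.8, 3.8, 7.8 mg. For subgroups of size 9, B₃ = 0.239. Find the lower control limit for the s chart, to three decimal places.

1.390

s̄ = (3.6 + 5.5 + 8.4 + 5.8 + 3.8 + 7.8) / 6 = 5.8167
LCL_s = B₃·s̄ = 0.239 × 5.8167 = 1.3902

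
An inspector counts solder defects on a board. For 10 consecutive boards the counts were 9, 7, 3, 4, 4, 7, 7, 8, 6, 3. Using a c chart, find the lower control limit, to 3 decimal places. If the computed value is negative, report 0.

0.000

c̄ = (9 + 7 + 3 + 4 + 4 + 7 + 7 + 8 + 6 + 3) / 10 = 58 / 10 = 5.8000
LCL = c̄ − 3√c̄ = 5.8000 − 3 × 2.4083 = -1.4250 → 0 (cannot be negative)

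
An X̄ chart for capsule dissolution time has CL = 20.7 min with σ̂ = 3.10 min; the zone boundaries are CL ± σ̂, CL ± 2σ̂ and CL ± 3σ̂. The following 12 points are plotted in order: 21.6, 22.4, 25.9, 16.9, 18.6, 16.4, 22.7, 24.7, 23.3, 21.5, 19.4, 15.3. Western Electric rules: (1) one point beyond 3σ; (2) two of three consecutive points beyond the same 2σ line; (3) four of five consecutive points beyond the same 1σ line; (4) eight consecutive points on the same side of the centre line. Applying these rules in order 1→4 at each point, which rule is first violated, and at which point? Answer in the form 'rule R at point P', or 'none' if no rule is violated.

none

Zone of each point (C = within 1σ̂, B = 1σ̂–2σ̂, A = 2σ̂–3σ̂, * = beyond 3σ̂; sign = side of CL): 1:+C, 2:+C, 3:+B, 4:-B, 5:-C, 6:-B, 7:+C, 8:+B, 9:+C, 10:+C, 11:-C, 12:-B
No rule fires across all 12 points.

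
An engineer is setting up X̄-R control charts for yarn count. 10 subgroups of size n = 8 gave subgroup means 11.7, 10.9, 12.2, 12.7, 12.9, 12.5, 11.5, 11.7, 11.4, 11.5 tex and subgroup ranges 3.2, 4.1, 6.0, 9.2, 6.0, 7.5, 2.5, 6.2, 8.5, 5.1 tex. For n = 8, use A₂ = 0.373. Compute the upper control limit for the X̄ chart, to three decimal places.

14.075

X̄̄ = (11.7 + 10.9 + 12.2 + 12.7 + 12.9 + 12.5 + 11.5 + 11.7 + 11.4 + 11.5) / 10 = 119.0000 / 10 = 11.9000
R̄ = (3.2 + 4.1 + 6.0 + 9.2 + 6.0 + 7.5 + 2.5 + 6.2 + 8.5 + 5.1) / 10 = 58.3000 / 10 = 5.8300
UCL = X̄̄ + A₂·R̄ = 11.9000 + 0.373 × 5.8300 = 14.0746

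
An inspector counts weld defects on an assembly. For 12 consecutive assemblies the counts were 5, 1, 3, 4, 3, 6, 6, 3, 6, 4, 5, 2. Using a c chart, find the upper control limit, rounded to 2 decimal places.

10.00

c̄ = (5 + 1 + 3 + 4 + 3 + 6 + 6 + 3 + 6 + 4 + 5 + 2) / 12 = 48 / 12 = 4.0000
UCL = c̄ + 3√c̄ = 4.0000 + 3 × √4.0000 = 4.0000 + 3 × 2.0000 = 10.0000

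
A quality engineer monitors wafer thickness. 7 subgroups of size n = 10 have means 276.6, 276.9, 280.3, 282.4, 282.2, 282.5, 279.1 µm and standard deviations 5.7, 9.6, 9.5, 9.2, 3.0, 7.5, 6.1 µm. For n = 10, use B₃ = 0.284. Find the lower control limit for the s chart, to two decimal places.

s̄ = (5.7 + 9.6 + 9.5 + 9.2 + 3.0 + 7.5 + 6.1) / 7 = 7.2286
LCL_s = B₃·s̄ = 0.284 × 7.2286 = 2.0529

2.05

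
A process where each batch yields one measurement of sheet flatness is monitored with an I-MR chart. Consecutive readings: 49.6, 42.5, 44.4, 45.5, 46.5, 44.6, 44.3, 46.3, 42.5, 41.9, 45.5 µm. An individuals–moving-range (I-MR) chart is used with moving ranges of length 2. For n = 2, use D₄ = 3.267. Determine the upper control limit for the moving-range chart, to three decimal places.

Moving ranges: 7.1, 1.9, 1.1, 1.0, 1.9, 0.3, 2.0, 3.8, 0.6, 3.6; M̄R̄ = 23.3000 / 10 = 2.3300
UCL_MR = D₄·M̄R̄ = 3.267 × 2.3300 = 7.6121

7.612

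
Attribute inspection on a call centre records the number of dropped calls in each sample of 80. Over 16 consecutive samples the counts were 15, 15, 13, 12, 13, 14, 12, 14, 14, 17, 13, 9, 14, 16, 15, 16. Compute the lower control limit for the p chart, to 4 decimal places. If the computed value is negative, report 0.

p̄ = Σdᵢ / (k·n) = 222 / (16 × 80) = 0.17344
LCL = p̄ − 3·√(p̄(1−p̄)/n) = 0.17344 − 3 × 0.04233 = 0.04644

0.0464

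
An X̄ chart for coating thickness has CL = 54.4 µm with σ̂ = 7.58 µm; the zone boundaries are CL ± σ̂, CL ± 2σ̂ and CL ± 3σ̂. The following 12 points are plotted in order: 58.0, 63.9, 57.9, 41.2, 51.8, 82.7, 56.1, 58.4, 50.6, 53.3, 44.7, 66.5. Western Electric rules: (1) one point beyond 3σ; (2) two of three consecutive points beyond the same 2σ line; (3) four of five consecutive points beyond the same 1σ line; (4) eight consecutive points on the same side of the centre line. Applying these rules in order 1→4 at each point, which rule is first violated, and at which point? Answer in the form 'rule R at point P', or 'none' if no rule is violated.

rule 1 at point 6

Zone of each point (C = within 1σ̂, B = 1σ̂–2σ̂, A = 2σ̂–3σ̂, * = beyond 3σ̂; sign = side of CL): 1:+C, 2:+B, 3:+C, 4:-B, 5:-C, 6:+*, 7:+C, 8:+C, 9:-C, 10:-C, 11:-B, 12:+B
Rule 1 (one point beyond the 3σ limits) is satisfied at point 6.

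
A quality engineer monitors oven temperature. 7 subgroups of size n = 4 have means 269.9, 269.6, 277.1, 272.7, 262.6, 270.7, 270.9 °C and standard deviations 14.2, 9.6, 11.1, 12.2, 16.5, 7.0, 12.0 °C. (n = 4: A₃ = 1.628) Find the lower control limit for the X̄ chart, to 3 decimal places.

X̄̄ = (269.9 + 269.6 + 277.1 + 272.7 + 262.6 + 270.7 + 270.9) / 7 = 270.5000
s̄ = (14.2 + 9.6 + 11.1 + 12.2 + 16.5 + 7.0 + 12.0) / 7 = 11.8000
LCL = X̄̄ − A₃·s̄ = 270.5000 − 1.628 × 11.8000 = 251.2896

251.290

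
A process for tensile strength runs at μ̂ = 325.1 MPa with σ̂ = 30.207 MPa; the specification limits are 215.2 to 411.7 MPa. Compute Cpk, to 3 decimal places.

0.956

Cpu = (USL − μ̂) / (3σ̂) = (411.7 − 325.1) / (3 × 30.207) = 0.9556; Cpl = (μ̂ − LSL) / (3σ̂) = (325.1 − 215.2) / (3 × 30.207) = 1.2127; Cpk = min(Cpu, Cpl) = 0.9556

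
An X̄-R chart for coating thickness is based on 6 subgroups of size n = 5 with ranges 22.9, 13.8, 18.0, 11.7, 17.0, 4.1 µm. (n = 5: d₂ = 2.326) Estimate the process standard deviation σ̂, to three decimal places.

R̄ = (22.9 + 13.8 + 18.0 + 11.7 + 17.0 + 4.1) / 6 = 14.5833
σ̂ = R̄ / d₂ = 14.5833 / 2.326 = 6.2697

6.270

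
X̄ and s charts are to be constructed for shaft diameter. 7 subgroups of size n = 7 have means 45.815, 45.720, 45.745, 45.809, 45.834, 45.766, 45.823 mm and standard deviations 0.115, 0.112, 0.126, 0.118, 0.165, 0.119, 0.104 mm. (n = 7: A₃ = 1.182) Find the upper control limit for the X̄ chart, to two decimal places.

X̄̄ = (45.815 + 45.720 + 45.745 + 45.809 + 45.834 + 45.766 + 45.823) / 7 = 45.7874
s̄ = (0.115 + 0.112 + 0.126 + 0.118 + 0.165 + 0.119 + 0.104) / 7 = 0.1227
UCL = X̄̄ + A₃·s̄ = 45.7874 + 1.182 × 0.1227 = 45.9325

45.93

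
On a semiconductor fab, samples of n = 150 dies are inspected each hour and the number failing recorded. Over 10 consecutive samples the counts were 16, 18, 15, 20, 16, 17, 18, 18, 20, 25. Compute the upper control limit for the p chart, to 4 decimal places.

0.2022

p̄ = Σdᵢ / (k·n) = 183 / (10 × 150) = 0.12200
UCL = p̄ + 3·√(p̄(1−p̄)/n) = 0.12200 + 3 × √(0.12200×0.87800/150) = 0.12200 + 3 × 0.02672 = 0.20217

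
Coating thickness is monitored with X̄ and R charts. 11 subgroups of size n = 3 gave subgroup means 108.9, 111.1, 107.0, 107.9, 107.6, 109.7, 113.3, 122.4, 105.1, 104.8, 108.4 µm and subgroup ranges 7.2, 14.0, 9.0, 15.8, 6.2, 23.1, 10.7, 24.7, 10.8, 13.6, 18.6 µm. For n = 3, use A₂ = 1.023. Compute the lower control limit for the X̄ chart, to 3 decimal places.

95.360

X̄̄ = (108.9 + 111.1 + 107.0 + 107.9 + 107.6 + 109.7 + 113.3 + 122.4 + 105.1 + 104.8 + 108.4) / 11 = 1206.2000 / 11 = 109.6545
R̄ = (7.2 + 14.0 + 9.0 + 15.8 + 6.2 + 23.1 + 10.7 + 24.7 + 10.8 + 13.6 + 18.6) / 11 = 153.7000 / 11 = 13.9727
LCL = X̄̄ − A₂·R̄ = 109.6545 − 1.023 × 13.9727 = 95.3604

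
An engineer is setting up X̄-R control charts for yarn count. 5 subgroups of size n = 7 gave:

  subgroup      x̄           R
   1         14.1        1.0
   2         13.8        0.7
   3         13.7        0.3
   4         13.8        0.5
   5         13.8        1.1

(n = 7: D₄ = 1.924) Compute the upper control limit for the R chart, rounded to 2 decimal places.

R̄ = (1.0 + 0.7 + 0.3 + 0.5 + 1.1) / 5 = 3.6000 / 5 = 0.7200
UCL_R = D₄·R̄ = 1.924 × 0.7200 = 1.3853

1.39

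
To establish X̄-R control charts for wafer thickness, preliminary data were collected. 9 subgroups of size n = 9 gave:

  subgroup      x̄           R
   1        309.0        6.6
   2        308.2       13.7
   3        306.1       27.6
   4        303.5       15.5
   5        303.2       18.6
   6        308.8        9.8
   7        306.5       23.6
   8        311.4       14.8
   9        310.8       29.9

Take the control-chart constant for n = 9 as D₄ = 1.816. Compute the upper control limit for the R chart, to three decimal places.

R̄ = (6.6 + 13.7 + 27.6 + 15.5 + 18.6 + 9.8 + 23.6 + 14.8 + 29.9) / 9 = 160.1000 / 9 = 17.7889
UCL_R = D₄·R̄ = 1.816 × 17.7889 = 32.3046

32.305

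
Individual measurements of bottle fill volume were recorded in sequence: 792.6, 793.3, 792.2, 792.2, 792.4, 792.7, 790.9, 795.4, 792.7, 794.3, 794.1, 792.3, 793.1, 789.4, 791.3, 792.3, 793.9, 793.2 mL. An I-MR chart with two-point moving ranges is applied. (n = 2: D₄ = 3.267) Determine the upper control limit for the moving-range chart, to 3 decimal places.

4.728

Moving ranges: 0.7, 1.1, 0.0, 0.2, 0.3, 1.8, 4.5, 2.7, 1.6, 0.2, 1.8, 0.8, 3.7, 1.9, 1.0, 1.6, 0.7; M̄R̄ = 24.6000 / 17 = 1.4471
UCL_MR = D₄·M̄R̄ = 3.267 × 1.4471 = 4.7275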